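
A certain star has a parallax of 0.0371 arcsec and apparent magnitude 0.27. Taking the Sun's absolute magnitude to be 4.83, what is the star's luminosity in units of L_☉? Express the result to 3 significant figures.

L/L_☉ ≈ 484

d = 1/p = 1/0.0371″ = 26.95 pc
M = m − 5 log₁₀ d + 5 = 0.27 − 5·1.4306 + 5 = -1.883
M − M_☉ = -1.883 − 4.83 = -6.713
L/L_☉ = 10^(−0.4 × -6.713) = 484.5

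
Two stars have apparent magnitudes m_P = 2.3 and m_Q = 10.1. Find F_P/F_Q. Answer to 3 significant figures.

F_P/F_Q ≈ 1320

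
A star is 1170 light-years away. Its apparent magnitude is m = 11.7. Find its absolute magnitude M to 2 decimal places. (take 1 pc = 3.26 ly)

d = 1170 ly / 3.26 = 358.9 pc
5 log₁₀(d/10 pc) = 5 log₁₀(358.9) − 5 = 7.775
M = m − 5 log₁₀(d/10) = 11.7 − 7.775 = 3.925

M ≈ 3.93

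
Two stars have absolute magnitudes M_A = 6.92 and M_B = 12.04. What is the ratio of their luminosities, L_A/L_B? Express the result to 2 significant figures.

L_A/L_B ≈ 110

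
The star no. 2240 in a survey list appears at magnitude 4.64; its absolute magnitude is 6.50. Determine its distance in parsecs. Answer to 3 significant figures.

d ≈ 4.25 pc

Distance modulus: m − M = 4.64 − (6.50) = -1.860
m − M = 5 log₁₀ d − 5
log₁₀ d = (m − M)/5 + 1 = 0.6280
d = 10^0.6280 = 4.246 pc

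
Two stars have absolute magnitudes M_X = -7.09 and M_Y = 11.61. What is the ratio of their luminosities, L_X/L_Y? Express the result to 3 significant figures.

L_X/L_Y ≈ 3.02×10^7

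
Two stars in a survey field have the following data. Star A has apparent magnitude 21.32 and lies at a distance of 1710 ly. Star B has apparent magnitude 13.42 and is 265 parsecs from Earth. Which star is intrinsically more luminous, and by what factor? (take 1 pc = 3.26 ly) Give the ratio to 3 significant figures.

Star A: d = 1710 ly / 3.26 = 524.5 pc
Star A: M = m − 5 log₁₀ d + 5 = 21.32 − 5·2.7198 + 5 = 12.721
Star B: M = m − 5 log₁₀ d + 5 = 13.42 − 5·2.4232 + 5 = 6.304
ΔM = M_A − M_B = 12.721 − (6.304) = 6.417; smaller M is more luminous → Star B.
L ratio = 10^(0.4 |ΔM|) = 10^2.567 = 368.9

Star B is more luminous, by a factor of 369.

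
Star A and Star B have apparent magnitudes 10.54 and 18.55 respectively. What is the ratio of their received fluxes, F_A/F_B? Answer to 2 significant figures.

Δm = 10.54 − (18.55) = -8.01
Flux ratio = 10^(−0.4 Δm) = 10^(−0.4 × -8.01) = 10^3.204 = 1600

F_A/F_B ≈ 1600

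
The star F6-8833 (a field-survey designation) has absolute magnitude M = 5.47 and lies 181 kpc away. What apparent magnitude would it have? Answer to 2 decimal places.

m ≈ 26.76

d = 181 kpc = 181000 pc
m = M + 5 log₁₀ d − 5 = 5.47 + 5·5.2577 − 5 = 26.758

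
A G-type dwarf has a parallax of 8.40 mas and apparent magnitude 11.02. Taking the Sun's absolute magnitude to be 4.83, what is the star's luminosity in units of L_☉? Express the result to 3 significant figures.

L/L_☉ ≈ 0.474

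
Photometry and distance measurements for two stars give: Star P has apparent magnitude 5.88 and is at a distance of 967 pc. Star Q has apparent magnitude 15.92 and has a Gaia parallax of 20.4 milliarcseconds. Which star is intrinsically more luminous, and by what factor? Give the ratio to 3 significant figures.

Star P is more luminous, by a factor of 4.04×10^6.

Star P: M = m − 5 log₁₀ d + 5 = 5.88 − 5·2.9854 + 5 = -4.047
Star Q: p = 20.4 mas = 0.0204″ → d = 1/p = 49.02 pc
Star Q: M = m − 5 log₁₀ d + 5 = 15.92 − 5·1.6904 + 5 = 12.468
ΔM = M_P − M_Q = -4.047 − (12.468) = -16.515; smaller M is more luminous → Star P.
L ratio = 10^(0.4 |ΔM|) = 10^6.606 = 4.038×10^6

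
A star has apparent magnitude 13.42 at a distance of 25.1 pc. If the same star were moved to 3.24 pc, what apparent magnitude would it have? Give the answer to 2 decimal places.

Flux ∝ 1/d², so Δm = 5 log₁₀(d₂/d₁) = 5 log₁₀(3.24/25.1) = -4.446
m₂ = m₁ + Δm = 13.42 + (-4.446) = 8.974

m ≈ 8.97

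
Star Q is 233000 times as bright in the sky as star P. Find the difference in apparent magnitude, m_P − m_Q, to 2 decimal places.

Pogson: Δm = −2.5 log₁₀(ratio) = −2.5 log₁₀(233000) = −2.5 × 5.3674 = -13.418
Star Q is brighter so has the smaller magnitude: m_P − m_Q is positive.

m_P − m_Q ≈ 13.42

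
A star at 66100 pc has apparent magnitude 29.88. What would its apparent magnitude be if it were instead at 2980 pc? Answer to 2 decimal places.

m ≈ 23.15

Flux ∝ 1/d², so Δm = 5 log₁₀(d₂/d₁) = 5 log₁₀(2980/66100) = -6.730
m₂ = m₁ + Δm = 29.88 + (-6.730) = 23.150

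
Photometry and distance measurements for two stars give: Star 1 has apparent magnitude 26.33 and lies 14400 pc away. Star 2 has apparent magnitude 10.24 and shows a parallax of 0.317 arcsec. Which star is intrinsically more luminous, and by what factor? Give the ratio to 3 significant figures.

Star 1 is more luminous, by a factor of 7.64.

Star 1: M = m − 5 log₁₀ d + 5 = 26.33 − 5·4.1584 + 5 = 10.538
Star 2: d = 1/p = 1/0.317″ = 3.155 pc
Star 2: M = m − 5 log₁₀ d + 5 = 10.24 − 5·0.4989 + 5 = 12.745
ΔM = M_1 − M_2 = 10.538 − (12.745) = -2.207; smaller M is more luminous → Star 1.
L ratio = 10^(0.4 |ΔM|) = 10^0.883 = 7.636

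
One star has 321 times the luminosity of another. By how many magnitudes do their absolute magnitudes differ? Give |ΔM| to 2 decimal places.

|ΔM| ≈ 6.27

Pogson: ΔM = −2.5 log₁₀(ratio) = −2.5 log₁₀(321) = −2.5 × 2.5065 = -6.266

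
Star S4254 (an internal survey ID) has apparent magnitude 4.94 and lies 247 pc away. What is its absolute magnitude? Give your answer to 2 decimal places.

M ≈ -2.02

5 log₁₀(d/10 pc) = 5 log₁₀(247.0) − 5 = 6.963
M = m − 5 log₁₀(d/10) = 4.94 − 6.963 = -2.023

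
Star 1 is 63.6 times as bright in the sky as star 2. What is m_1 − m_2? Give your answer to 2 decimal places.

m_1 − m_2 ≈ -4.51

Pogson: Δm = −2.5 log₁₀(ratio) = −2.5 log₁₀(63.6) = −2.5 × 1.8035 = -4.509
Star 1 is brighter, so it has the smaller magnitude: the difference is negative.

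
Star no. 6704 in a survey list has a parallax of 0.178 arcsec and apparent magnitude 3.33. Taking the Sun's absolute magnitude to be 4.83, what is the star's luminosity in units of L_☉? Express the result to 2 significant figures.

d = 1/p = 1/0.178″ = 5.618 pc
M = m − 5 log₁₀ d + 5 = 3.33 − 5·0.7496 + 5 = 4.582
M − M_☉ = 4.582 − 4.83 = -0.248
L/L_☉ = 10^(−0.4 × -0.248) = 1.256

L/L_☉ ≈ 1.3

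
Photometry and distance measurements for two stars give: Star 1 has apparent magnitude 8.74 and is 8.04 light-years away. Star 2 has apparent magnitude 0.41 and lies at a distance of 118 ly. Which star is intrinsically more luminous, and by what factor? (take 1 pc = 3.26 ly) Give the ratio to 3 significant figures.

Star 2 is more luminous, by a factor of 463000.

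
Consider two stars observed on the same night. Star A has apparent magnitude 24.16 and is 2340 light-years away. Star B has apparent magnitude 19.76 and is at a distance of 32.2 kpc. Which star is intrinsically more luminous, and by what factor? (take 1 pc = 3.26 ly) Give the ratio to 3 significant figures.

Star B is more luminous, by a factor of 116000.

Star A: d = 2340 ly / 3.26 = 717.8 pc
Star A: M = m − 5 log₁₀ d + 5 = 24.16 − 5·2.8560 + 5 = 14.880
Star B: d = 32.2 kpc = 32200 pc
Star B: M = m − 5 log₁₀ d + 5 = 19.76 − 5·4.5079 + 5 = 2.221
ΔM = M_A − M_B = 14.880 − (2.221) = 12.659; smaller M is more luminous → Star B.
L ratio = 10^(0.4 |ΔM|) = 10^5.064 = 115800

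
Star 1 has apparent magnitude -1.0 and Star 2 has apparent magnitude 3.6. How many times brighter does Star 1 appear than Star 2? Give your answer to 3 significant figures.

69.2

Δm = -1.0 − (3.6) = -4.6
Flux ratio = 10^(−0.4 Δm) = 10^(−0.4 × -4.6) = 10^1.840 = 69.18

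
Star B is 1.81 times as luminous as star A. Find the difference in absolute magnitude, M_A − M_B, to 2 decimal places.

M_A − M_B ≈ 0.64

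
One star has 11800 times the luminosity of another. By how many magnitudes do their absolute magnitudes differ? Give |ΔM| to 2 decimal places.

Pogson: ΔM = −2.5 log₁₀(ratio) = −2.5 log₁₀(11800) = −2.5 × 4.0719 = -10.180

|ΔM| ≈ 10.18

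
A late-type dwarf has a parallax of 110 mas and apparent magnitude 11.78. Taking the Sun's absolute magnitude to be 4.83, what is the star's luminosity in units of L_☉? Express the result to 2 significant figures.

d = 1/p = 1000/110 mas = 9.091 pc
M = m − 5 log₁₀ d + 5 = 11.78 − 5·0.9586 + 5 = 11.987
M − M_☉ = 11.987 − 4.83 = 7.157
L/L_☉ = 10^(−0.4 × 7.157) = 1.372×10^-3

L/L_☉ ≈ 1.4×10^-3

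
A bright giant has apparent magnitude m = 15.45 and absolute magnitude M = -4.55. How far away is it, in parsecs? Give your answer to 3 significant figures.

μ = m − M = 20.000
m − M = 5 log₁₀ d − 5
log₁₀ d = (m − M)/5 + 1 = 5.0000
d = 10^5.0000 = 100000 pc

d ≈ 100000 pc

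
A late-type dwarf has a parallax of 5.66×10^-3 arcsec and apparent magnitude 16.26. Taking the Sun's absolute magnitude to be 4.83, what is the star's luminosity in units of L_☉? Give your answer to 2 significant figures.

L/L_☉ ≈ 8.4×10^-3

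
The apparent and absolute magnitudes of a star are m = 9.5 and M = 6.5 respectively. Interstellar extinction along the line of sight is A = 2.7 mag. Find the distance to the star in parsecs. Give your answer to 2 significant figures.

d ≈ 11 pc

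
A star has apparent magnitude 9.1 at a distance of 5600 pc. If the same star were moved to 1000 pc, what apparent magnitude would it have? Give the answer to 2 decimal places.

m ≈ 5.36

Flux ∝ 1/d², so Δm = 5 log₁₀(d₂/d₁) = 5 log₁₀(1000/5600) = -3.741
m₂ = m₁ + Δm = 9.1 + (-3.741) = 5.359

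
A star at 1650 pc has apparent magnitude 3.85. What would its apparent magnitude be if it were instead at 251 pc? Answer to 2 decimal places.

Flux ∝ 1/d², so Δm = 5 log₁₀(d₂/d₁) = 5 log₁₀(251/1650) = -4.089
m₂ = m₁ + Δm = 3.85 + (-4.089) = -0.239

m ≈ -0.24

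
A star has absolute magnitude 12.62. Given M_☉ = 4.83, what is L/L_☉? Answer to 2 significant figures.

L/L_☉ ≈ 7.7×10^-4

M − M_☉ = 12.62 − 4.83 = 7.790
L/L_☉ = 10^(−0.4 (M − M_☉)) = 10^-3.116 = 7.656×10^-4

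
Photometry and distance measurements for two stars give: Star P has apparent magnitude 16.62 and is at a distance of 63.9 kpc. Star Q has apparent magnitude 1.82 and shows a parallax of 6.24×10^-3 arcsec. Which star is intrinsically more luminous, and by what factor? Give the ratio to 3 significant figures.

Star P: d = 63.9 kpc = 63900 pc
Star P: M = m − 5 log₁₀ d + 5 = 16.62 − 5·4.8055 + 5 = -2.408
Star Q: d = 1/p = 1/6.24×10^-3″ = 160.3 pc
Star Q: M = m − 5 log₁₀ d + 5 = 1.82 − 5·2.2048 + 5 = -4.204
ΔM = M_P − M_Q = -2.408 − (-4.204) = 1.797; smaller M is more luminous → Star Q.
L ratio = 10^(0.4 |ΔM|) = 10^0.719 = 5.232

Star Q is more luminous, by a factor of 5.23.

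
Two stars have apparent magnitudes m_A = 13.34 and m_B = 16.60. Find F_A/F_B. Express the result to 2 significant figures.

F_A/F_B ≈ 20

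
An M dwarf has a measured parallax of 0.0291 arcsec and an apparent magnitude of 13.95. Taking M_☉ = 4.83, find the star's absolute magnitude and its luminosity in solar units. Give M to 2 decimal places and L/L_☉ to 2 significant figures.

d = 1/p = 1/0.0291″ = 34.36 pc
M = m − 5 log₁₀ d + 5 = 13.95 − 5·1.5361 + 5 = 11.269
M − M_☉ = 11.269 − 4.83 = 6.439
L/L_☉ = 10^(−0.4 × 6.439) = 2.656×10^-3

M ≈ 11.27; L/L_☉ ≈ 2.7×10^-3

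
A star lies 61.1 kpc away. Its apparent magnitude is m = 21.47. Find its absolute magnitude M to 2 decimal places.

M ≈ 2.54

d = 61.1 kpc = 61100 pc
5 log₁₀(d/10 pc) = 5 log₁₀(61100) − 5 = 18.930
M = m − 5 log₁₀(d/10) = 21.47 − 18.930 = 2.540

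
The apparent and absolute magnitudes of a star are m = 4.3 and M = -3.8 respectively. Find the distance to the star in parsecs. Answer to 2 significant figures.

d ≈ 420 pc

Distance modulus: m − M = 4.3 − (-3.8) = 8.100
m − M = 5 log₁₀ d − 5
log₁₀ d = (m − M)/5 + 1 = 2.6200
d = 10^2.6200 = 416.9 pc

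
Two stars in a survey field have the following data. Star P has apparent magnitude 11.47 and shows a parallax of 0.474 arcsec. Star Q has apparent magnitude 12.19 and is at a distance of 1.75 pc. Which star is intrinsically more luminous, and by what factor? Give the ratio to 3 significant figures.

Star P is more luminous, by a factor of 2.82.

Star P: d = 1/p = 1/0.474″ = 2.110 pc
Star P: M = m − 5 log₁₀ d + 5 = 11.47 − 5·0.3242 + 5 = 14.849
Star Q: M = m − 5 log₁₀ d + 5 = 12.19 − 5·0.2430 + 5 = 15.975
ΔM = M_P − M_Q = 14.849 − (15.975) = -1.126; smaller M is more luminous → Star P.
L ratio = 10^(0.4 |ΔM|) = 10^0.450 = 2.821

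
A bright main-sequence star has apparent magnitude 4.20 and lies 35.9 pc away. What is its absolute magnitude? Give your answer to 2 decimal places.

5 log₁₀(d/10 pc) = 5 log₁₀(35.90) − 5 = 2.775
M = m − 5 log₁₀(d/10) = 4.20 − 2.775 = 1.425

M ≈ 1.42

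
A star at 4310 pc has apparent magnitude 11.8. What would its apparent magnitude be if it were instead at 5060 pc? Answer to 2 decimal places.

Flux ∝ 1/d², so Δm = 5 log₁₀(d₂/d₁) = 5 log₁₀(5060/4310) = 0.348
m₂ = m₁ + Δm = 11.8 + (0.348) = 12.148

m ≈ 12.15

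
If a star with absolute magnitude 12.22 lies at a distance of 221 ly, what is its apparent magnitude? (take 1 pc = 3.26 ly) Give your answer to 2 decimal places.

d = 221 ly / 3.26 = 67.79 pc
m = M + 5 log₁₀ d − 5 = 12.22 + 5·1.8312 − 5 = 16.376

m ≈ 16.38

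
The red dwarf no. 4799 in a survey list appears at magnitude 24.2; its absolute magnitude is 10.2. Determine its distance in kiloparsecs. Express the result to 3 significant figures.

μ = m − M = 14.000
m − M = 5 log₁₀ d − 5
log₁₀ d = (m − M)/5 + 1 = 3.8000
d = 10^3.8000 = 6310 pc
= 6.310 kpc

d ≈ 6.31 kpc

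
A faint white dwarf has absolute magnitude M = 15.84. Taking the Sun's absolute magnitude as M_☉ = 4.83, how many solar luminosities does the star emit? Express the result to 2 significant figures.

M − M_☉ = 15.84 − 4.83 = 11.010
L/L_☉ = 10^(−0.4 (M − M_☉)) = 10^-4.404 = 3.945×10^-5

L/L_☉ ≈ 3.9×10^-5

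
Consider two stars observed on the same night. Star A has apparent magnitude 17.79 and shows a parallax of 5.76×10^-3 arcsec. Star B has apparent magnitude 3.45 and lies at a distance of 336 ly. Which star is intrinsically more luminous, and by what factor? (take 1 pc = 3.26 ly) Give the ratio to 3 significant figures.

Star B is more luminous, by a factor of 192000.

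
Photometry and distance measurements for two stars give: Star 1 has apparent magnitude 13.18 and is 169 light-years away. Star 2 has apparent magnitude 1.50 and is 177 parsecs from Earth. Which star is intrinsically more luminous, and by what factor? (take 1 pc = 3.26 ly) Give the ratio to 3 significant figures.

Star 2 is more luminous, by a factor of 548000.

Star 1: d = 169 ly / 3.26 = 51.84 pc
Star 1: M = m − 5 log₁₀ d + 5 = 13.18 − 5·1.7147 + 5 = 9.607
Star 2: M = m − 5 log₁₀ d + 5 = 1.50 − 5·2.2480 + 5 = -4.740
ΔM = M_1 − M_2 = 9.607 − (-4.740) = 14.347; smaller M is more luminous → Star 2.
L ratio = 10^(0.4 |ΔM|) = 10^5.739 = 547800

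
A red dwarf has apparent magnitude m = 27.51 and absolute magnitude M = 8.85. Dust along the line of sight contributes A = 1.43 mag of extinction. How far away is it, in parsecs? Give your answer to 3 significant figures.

d ≈ 27900 pc

m − M = 5 log₁₀(d/10 pc) + A  ⇒  27.51 − (8.85) − 1.43 = 5 log₁₀(d/10)
17.230 = 5 log₁₀(d/10)
log₁₀ d = (m − M − A)/5 + 1 = 4.4460
d = 10^4.4460 = 27930 pc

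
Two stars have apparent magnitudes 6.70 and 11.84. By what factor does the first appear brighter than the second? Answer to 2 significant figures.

Δm = 6.70 − (11.84) = -5.14
Flux ratio = 10^(−0.4 Δm) = 10^(−0.4 × -5.14) = 10^2.056 = 113.8

110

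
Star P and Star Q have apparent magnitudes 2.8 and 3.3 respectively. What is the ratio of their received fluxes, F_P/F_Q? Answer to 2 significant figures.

F_P/F_Q ≈ 1.6

Δm = 2.8 − (3.3) = -0.5
Flux ratio = 10^(−0.4 Δm) = 10^(−0.4 × -0.5) = 10^0.200 = 1.585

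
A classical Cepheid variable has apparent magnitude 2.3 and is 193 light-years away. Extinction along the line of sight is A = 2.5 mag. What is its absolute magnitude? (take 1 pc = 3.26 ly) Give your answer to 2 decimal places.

M ≈ -4.06

d = 193 ly / 3.26 = 59.20 pc
5 log₁₀(d/10 pc) = 5 log₁₀(59.20) − 5 = 3.862
M = m − 5 log₁₀(d/10) − A = 2.3 − 3.862 − 2.5 = -4.062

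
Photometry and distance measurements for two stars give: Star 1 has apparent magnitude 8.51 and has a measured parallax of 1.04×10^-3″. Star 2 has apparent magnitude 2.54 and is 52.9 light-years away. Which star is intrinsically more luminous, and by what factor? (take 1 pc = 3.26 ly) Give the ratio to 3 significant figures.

Star 1 is more luminous, by a factor of 14.4.

Star 1: d = 1/p = 1/1.04×10^-3″ = 961.5 pc
Star 1: M = m − 5 log₁₀ d + 5 = 8.51 − 5·2.9830 + 5 = -1.405
Star 2: d = 52.9 ly / 3.26 = 16.23 pc
Star 2: M = m − 5 log₁₀ d + 5 = 2.54 − 5·1.2102 + 5 = 1.489
ΔM = M_1 − M_2 = -1.405 − (1.489) = -2.894; smaller M is more luminous → Star 1.
L ratio = 10^(0.4 |ΔM|) = 10^1.157 = 14.37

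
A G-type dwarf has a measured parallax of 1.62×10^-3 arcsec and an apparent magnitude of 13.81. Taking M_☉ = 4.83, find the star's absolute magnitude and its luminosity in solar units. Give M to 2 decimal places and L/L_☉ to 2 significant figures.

M ≈ 4.86; L/L_☉ ≈ 0.97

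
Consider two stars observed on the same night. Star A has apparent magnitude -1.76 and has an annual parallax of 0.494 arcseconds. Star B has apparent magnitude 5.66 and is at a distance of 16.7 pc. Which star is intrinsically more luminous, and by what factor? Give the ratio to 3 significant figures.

Star A: d = 1/p = 1/0.494″ = 2.024 pc
Star A: M = m − 5 log₁₀ d + 5 = -1.76 − 5·0.3063 + 5 = 1.709
Star B: M = m − 5 log₁₀ d + 5 = 5.66 − 5·1.2227 + 5 = 4.546
ΔM = M_A − M_B = 1.709 − (4.546) = -2.838; smaller M is more luminous → Star A.
L ratio = 10^(0.4 |ΔM|) = 10^1.135 = 13.65

Star A is more luminous, by a factor of 13.6.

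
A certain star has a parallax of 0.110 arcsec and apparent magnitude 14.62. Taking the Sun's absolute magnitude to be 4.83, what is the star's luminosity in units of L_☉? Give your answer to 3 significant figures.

L/L_☉ ≈ 1.00×10^-4

d = 1/p = 1/0.110″ = 9.091 pc
M = m − 5 log₁₀ d + 5 = 14.62 − 5·0.9586 + 5 = 14.827
M − M_☉ = 14.827 − 4.83 = 9.997
L/L_☉ = 10^(−0.4 × 9.997) = 1.003×10^-4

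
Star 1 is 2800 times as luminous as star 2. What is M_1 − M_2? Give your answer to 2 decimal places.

Pogson: ΔM = −2.5 log₁₀(ratio) = −2.5 log₁₀(2800) = −2.5 × 3.4472 = -8.618
Star 1 is brighter, so it has the smaller magnitude: the difference is negative.

M_1 − M_2 ≈ -8.62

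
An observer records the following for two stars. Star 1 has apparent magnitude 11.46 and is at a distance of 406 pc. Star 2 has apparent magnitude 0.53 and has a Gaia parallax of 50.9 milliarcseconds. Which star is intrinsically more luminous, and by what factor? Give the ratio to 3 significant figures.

Star 2 is more luminous, by a factor of 55.1.

Star 1: M = m − 5 log₁₀ d + 5 = 11.46 − 5·2.6085 + 5 = 3.417
Star 2: p = 50.9 mas = 0.0509″ → d = 1/p = 19.65 pc
Star 2: M = m − 5 log₁₀ d + 5 = 0.53 − 5·1.2933 + 5 = -0.936
ΔM = M_1 − M_2 = 3.417 − (-0.936) = 4.354; smaller M is more luminous → Star 2.
L ratio = 10^(0.4 |ΔM|) = 10^1.742 = 55.15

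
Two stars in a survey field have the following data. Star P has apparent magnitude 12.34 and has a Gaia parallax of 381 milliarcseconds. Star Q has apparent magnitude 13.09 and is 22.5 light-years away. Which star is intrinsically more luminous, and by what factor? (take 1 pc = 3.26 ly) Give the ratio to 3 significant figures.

Star P: p = 381 mas = 0.381″ → d = 1/p = 2.625 pc
Star P: M = m − 5 log₁₀ d + 5 = 12.34 − 5·0.4191 + 5 = 15.245
Star Q: d = 22.5 ly / 3.26 = 6.902 pc
Star Q: M = m − 5 log₁₀ d + 5 = 13.09 − 5·0.8390 + 5 = 13.895
ΔM = M_P − M_Q = 15.245 − (13.895) = 1.349; smaller M is more luminous → Star Q.
L ratio = 10^(0.4 |ΔM|) = 10^0.540 = 3.466

Star Q is more luminous, by a factor of 3.47.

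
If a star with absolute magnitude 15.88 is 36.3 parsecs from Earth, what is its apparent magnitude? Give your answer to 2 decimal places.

m = M + 5 log₁₀ d − 5 = 15.88 + 5·1.5599 − 5 = 18.680

m ≈ 18.68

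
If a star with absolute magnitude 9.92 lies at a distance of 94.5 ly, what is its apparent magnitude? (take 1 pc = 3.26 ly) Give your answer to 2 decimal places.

d = 94.5 ly / 3.26 = 28.99 pc
m = M + 5 log₁₀ d − 5 = 9.92 + 5·1.4622 − 5 = 12.231

m ≈ 12.23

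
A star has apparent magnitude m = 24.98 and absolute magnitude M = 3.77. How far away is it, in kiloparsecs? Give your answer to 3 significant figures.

μ = m − M = 21.210
m − M = 5 log₁₀ d − 5
log₁₀ d = (m − M)/5 + 1 = 5.2420
d = 10^5.2420 = 174600 pc
= 174.6 kpc

d ≈ 175 kpc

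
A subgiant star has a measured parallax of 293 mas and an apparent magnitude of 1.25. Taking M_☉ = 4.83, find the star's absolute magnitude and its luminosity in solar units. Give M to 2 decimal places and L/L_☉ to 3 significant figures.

d = 1/p = 1000/293 mas = 3.413 pc
M = m − 5 log₁₀ d + 5 = 1.25 − 5·0.5331 + 5 = 3.584
M − M_☉ = 3.584 − 4.83 = -1.246
L/L_☉ = 10^(−0.4 × -1.246) = 3.150

M ≈ 3.58; L/L_☉ ≈ 3.15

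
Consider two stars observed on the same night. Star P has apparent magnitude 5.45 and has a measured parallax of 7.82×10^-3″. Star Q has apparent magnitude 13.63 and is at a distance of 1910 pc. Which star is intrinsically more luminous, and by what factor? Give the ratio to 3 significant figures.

Star P: d = 1/p = 1/7.82×10^-3″ = 127.9 pc
Star P: M = m − 5 log₁₀ d + 5 = 5.45 − 5·2.1068 + 5 = -0.084
Star Q: M = m − 5 log₁₀ d + 5 = 13.63 − 5·3.2810 + 5 = 2.225
ΔM = M_P − M_Q = -0.084 − (2.225) = -2.309; smaller M is more luminous → Star P.
L ratio = 10^(0.4 |ΔM|) = 10^0.924 = 8.385

Star P is more luminous, by a factor of 8.39.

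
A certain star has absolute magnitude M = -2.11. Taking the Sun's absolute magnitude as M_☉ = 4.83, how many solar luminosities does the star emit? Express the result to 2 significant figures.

L/L_☉ ≈ 600

M − M_☉ = -2.11 − 4.83 = -6.940
L/L_☉ = 10^(−0.4 (M − M_☉)) = 10^2.776 = 597.0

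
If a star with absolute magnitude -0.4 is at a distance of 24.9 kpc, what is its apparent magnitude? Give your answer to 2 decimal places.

m ≈ 16.58

d = 24.9 kpc = 24900 pc
m = M + 5 log₁₀ d − 5 = -0.4 + 5·4.3962 − 5 = 16.581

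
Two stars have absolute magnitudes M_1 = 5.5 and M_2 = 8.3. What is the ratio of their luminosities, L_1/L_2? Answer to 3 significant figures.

L_1/L_2 ≈ 13.2

ΔM = M_1 − M_2 = -2.8
L_1/L_2 = 10^(−0.4 ΔM) = 10^1.120 = 13.18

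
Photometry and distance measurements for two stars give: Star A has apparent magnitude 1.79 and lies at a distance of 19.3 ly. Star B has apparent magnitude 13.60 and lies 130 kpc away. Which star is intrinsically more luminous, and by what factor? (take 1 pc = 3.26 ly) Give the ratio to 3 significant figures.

Star B is more luminous, by a factor of 9100.

Star A: d = 19.3 ly / 3.26 = 5.920 pc
Star A: M = m − 5 log₁₀ d + 5 = 1.79 − 5·0.7723 + 5 = 2.928
Star B: d = 130 kpc = 130000 pc
Star B: M = m − 5 log₁₀ d + 5 = 13.60 − 5·5.1139 + 5 = -6.970
ΔM = M_A − M_B = 2.928 − (-6.970) = 9.898; smaller M is more luminous → Star B.
L ratio = 10^(0.4 |ΔM|) = 10^3.959 = 9103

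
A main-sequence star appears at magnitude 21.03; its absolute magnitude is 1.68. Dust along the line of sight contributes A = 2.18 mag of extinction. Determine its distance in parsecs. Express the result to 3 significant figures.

d ≈ 27200 pc

m − M = 5 log₁₀(d/10 pc) + A  ⇒  21.03 − (1.68) − 2.18 = 5 log₁₀(d/10)
17.170 = 5 log₁₀(d/10)
log₁₀ d = (m − M − A)/5 + 1 = 4.4340
d = 10^4.4340 = 27160 pc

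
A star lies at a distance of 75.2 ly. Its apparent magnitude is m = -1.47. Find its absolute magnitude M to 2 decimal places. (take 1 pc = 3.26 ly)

d = 75.2 ly / 3.26 = 23.07 pc
5 log₁₀(d/10 pc) = 5 log₁₀(23.07) − 5 = 1.815
M = m − 5 log₁₀(d/10) = -1.47 − 1.815 = -3.285

M ≈ -3.29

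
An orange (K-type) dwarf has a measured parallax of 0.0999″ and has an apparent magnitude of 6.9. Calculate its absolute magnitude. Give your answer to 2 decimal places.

M ≈ 6.90

d = 1/p = 1/0.0999″ = 10.01 pc
5 log₁₀(d/10 pc) = 5 log₁₀(10.01) − 5 = 0.002
M = m − 5 log₁₀(d/10) = 6.9 − 0.002 = 6.898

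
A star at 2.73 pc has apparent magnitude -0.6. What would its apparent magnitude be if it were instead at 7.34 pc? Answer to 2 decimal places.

Flux ∝ 1/d², so Δm = 5 log₁₀(d₂/d₁) = 5 log₁₀(7.34/2.73) = 2.148
m₂ = m₁ + Δm = -0.6 + (2.148) = 1.548

m ≈ 1.55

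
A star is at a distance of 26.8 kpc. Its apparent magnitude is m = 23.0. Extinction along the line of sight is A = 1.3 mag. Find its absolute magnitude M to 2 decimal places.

d = 26.8 kpc = 26800 pc
5 log₁₀(d/10 pc) = 5 log₁₀(26800) − 5 = 17.141
M = m − 5 log₁₀(d/10) − A = 23.0 − 17.141 − 1.3 = 4.559

M ≈ 4.56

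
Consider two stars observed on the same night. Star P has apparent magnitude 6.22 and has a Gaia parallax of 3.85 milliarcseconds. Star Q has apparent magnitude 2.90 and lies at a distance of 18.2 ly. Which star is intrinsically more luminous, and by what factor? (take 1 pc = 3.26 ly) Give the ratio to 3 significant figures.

Star P: p = 3.85 mas = 3.85×10^-3″ → d = 1/p = 259.7 pc
Star P: M = m − 5 log₁₀ d + 5 = 6.22 − 5·2.4145 + 5 = -0.853
Star Q: d = 18.2 ly / 3.26 = 5.583 pc
Star Q: M = m − 5 log₁₀ d + 5 = 2.90 − 5·0.7469 + 5 = 4.166
ΔM = M_P − M_Q = -0.853 − (4.166) = -5.018; smaller M is more luminous → Star P.
L ratio = 10^(0.4 |ΔM|) = 10^2.007 = 101.7

Star P is more luminous, by a factor of 102.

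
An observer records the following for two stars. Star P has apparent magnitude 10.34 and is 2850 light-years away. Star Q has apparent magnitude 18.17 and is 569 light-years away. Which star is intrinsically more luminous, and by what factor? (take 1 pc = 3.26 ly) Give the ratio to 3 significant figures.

Star P: d = 2850 ly / 3.26 = 874.2 pc
Star P: M = m − 5 log₁₀ d + 5 = 10.34 − 5·2.9416 + 5 = 0.632
Star Q: d = 569 ly / 3.26 = 174.5 pc
Star Q: M = m − 5 log₁₀ d + 5 = 18.17 − 5·2.2419 + 5 = 11.961
ΔM = M_P − M_Q = 0.632 − (11.961) = -11.329; smaller M is more luminous → Star P.
L ratio = 10^(0.4 |ΔM|) = 10^4.531 = 34000

Star P is more luminous, by a factor of 34000.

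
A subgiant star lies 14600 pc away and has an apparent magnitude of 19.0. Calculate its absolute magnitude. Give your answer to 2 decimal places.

5 log₁₀(d/10 pc) = 5 log₁₀(14600) − 5 = 15.822
M = m − 5 log₁₀(d/10) = 19.0 − 15.822 = 3.178

M ≈ 3.18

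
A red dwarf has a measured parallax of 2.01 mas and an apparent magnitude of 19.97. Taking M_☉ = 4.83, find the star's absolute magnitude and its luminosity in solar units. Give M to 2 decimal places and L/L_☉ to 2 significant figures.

M ≈ 11.49; L/L_☉ ≈ 2.2×10^-3

d = 1/p = 1000/2.01 mas = 497.5 pc
M = m − 5 log₁₀ d + 5 = 19.97 − 5·2.6968 + 5 = 11.486
M − M_☉ = 11.486 − 4.83 = 6.656
L/L_☉ = 10^(−0.4 × 6.656) = 2.176×10^-3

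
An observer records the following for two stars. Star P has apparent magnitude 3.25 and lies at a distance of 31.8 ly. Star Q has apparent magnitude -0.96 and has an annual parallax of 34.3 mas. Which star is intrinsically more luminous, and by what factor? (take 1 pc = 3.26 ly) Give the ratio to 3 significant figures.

Star P: d = 31.8 ly / 3.26 = 9.755 pc
Star P: M = m − 5 log₁₀ d + 5 = 3.25 − 5·0.9892 + 5 = 3.304
Star Q: p = 34.3 mas = 0.0343″ → d = 1/p = 29.15 pc
Star Q: M = m − 5 log₁₀ d + 5 = -0.96 − 5·1.4647 + 5 = -3.284
ΔM = M_P − M_Q = 3.304 − (-3.284) = 6.587; smaller M is more luminous → Star Q.
L ratio = 10^(0.4 |ΔM|) = 10^2.635 = 431.5

Star Q is more luminous, by a factor of 432.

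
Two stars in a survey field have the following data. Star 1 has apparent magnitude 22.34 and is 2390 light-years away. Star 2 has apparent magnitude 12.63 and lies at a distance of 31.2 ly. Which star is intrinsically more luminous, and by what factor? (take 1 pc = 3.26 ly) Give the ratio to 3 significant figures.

Star 2 is more luminous, by a factor of 1.30.

Star 1: d = 2390 ly / 3.26 = 733.1 pc
Star 1: M = m − 5 log₁₀ d + 5 = 22.34 − 5·2.8652 + 5 = 13.014
Star 2: d = 31.2 ly / 3.26 = 9.571 pc
Star 2: M = m − 5 log₁₀ d + 5 = 12.63 − 5·0.9809 + 5 = 12.725
ΔM = M_1 − M_2 = 13.014 − (12.725) = 0.289; smaller M is more luminous → Star 2.
L ratio = 10^(0.4 |ΔM|) = 10^0.116 = 1.305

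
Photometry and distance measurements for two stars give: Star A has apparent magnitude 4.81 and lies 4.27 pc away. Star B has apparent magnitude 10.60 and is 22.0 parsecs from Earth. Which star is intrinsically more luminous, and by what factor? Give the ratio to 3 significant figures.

Star A is more luminous, by a factor of 7.80.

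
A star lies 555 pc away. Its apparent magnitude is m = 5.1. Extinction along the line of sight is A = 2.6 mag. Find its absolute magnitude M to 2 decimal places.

5 log₁₀(d/10 pc) = 5 log₁₀(555.0) − 5 = 8.721
M = m − 5 log₁₀(d/10) − A = 5.1 − 8.721 − 2.6 = -6.221

M ≈ -6.22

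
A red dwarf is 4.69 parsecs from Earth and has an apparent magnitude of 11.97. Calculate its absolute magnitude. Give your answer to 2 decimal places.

M ≈ 13.61

5 log₁₀(d/10 pc) = 5 log₁₀(4.690) − 5 = -1.644
M = m − 5 log₁₀(d/10) = 11.97 + 1.644 = 13.614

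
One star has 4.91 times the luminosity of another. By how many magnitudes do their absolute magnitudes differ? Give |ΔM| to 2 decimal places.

Pogson: ΔM = −2.5 log₁₀(ratio) = −2.5 log₁₀(4.91) = −2.5 × 0.6911 = -1.728

|ΔM| ≈ 1.73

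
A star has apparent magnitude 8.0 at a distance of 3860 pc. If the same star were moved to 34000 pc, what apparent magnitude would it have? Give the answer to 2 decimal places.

m ≈ 12.72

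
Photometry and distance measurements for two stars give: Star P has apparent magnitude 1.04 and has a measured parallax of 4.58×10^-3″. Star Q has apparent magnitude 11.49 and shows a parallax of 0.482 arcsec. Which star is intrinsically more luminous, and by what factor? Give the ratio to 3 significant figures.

Star P: d = 1/p = 1/4.58×10^-3″ = 218.3 pc
Star P: M = m − 5 log₁₀ d + 5 = 1.04 − 5·2.3391 + 5 = -5.656
Star Q: d = 1/p = 1/0.482″ = 2.075 pc
Star Q: M = m − 5 log₁₀ d + 5 = 11.49 − 5·0.3170 + 5 = 14.905
ΔM = M_P − M_Q = -5.656 − (14.905) = -20.561; smaller M is more luminous → Star P.
L ratio = 10^(0.4 |ΔM|) = 10^8.224 = 1.676×10^8

Star P is more luminous, by a factor of 1.68×10^8.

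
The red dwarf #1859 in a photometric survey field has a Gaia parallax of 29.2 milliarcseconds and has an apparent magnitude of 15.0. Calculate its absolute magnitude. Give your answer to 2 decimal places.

M ≈ 12.33

p = 29.2 mas = 0.0292″ → d = 1/p = 34.25 pc
5 log₁₀(d/10 pc) = 5 log₁₀(34.25) − 5 = 2.673
M = m − 5 log₁₀(d/10) = 15.0 − 2.673 = 12.327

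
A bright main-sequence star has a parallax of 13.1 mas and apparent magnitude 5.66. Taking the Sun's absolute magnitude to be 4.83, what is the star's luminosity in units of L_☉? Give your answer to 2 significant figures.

d = 1/p = 1000/13.1 mas = 76.34 pc
M = m − 5 log₁₀ d + 5 = 5.66 − 5·1.8827 + 5 = 1.246
M − M_☉ = 1.246 − 4.83 = -3.584
L/L_☉ = 10^(−0.4 × -3.584) = 27.13

L/L_☉ ≈ 27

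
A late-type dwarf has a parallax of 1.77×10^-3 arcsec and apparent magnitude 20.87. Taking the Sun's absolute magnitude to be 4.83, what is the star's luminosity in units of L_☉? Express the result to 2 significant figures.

L/L_☉ ≈ 1.2×10^-3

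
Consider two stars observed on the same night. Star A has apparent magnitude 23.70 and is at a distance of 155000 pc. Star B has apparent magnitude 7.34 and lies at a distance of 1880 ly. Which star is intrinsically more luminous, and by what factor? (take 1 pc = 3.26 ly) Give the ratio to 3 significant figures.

Star A: M = m − 5 log₁₀ d + 5 = 23.70 − 5·5.1903 + 5 = 2.748
Star B: d = 1880 ly / 3.26 = 576.7 pc
Star B: M = m − 5 log₁₀ d + 5 = 7.34 − 5·2.7609 + 5 = -1.465
ΔM = M_A − M_B = 2.748 − (-1.465) = 4.213; smaller M is more luminous → Star B.
L ratio = 10^(0.4 |ΔM|) = 10^1.685 = 48.44

Star B is more luminous, by a factor of 48.4.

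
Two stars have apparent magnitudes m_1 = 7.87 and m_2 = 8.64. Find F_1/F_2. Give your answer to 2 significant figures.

Δm = 7.87 − (8.64) = -0.77
Flux ratio = 10^(−0.4 Δm) = 10^(−0.4 × -0.77) = 10^0.308 = 2.032

F_1/F_2 ≈ 2.0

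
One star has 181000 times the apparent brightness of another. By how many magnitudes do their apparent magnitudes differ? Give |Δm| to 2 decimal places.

|Δm| ≈ 13.14

Pogson: Δm = −2.5 log₁₀(ratio) = −2.5 log₁₀(181000) = −2.5 × 5.2577 = -13.144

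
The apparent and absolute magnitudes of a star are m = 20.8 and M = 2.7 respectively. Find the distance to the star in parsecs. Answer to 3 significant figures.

d ≈ 41700 pc

Distance modulus: m − M = 20.8 − (2.7) = 18.100
m − M = 5 log₁₀ d − 5
log₁₀ d = (m − M)/5 + 1 = 4.6200
d = 10^4.6200 = 41690 pc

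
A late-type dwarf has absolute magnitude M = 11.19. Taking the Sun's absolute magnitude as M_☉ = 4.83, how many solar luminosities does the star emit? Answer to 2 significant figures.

L/L_☉ ≈ 2.9×10^-3

M − M_☉ = 11.19 − 4.83 = 6.360
L/L_☉ = 10^(−0.4 (M − M_☉)) = 10^-2.544 = 2.858×10^-3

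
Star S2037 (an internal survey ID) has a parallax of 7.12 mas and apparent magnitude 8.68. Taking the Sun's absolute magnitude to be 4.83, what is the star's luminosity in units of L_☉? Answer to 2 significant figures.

L/L_☉ ≈ 5.7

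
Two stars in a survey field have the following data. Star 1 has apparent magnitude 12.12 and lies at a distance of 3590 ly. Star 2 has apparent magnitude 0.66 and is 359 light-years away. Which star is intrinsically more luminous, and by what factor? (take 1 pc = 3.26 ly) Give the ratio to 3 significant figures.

Star 2 is more luminous, by a factor of 384.

Star 1: d = 3590 ly / 3.26 = 1101 pc
Star 1: M = m − 5 log₁₀ d + 5 = 12.12 − 5·3.0419 + 5 = 1.911
Star 2: d = 359 ly / 3.26 = 110.1 pc
Star 2: M = m − 5 log₁₀ d + 5 = 0.66 − 5·2.0419 + 5 = -4.549
ΔM = M_1 − M_2 = 1.911 − (-4.549) = 6.460; smaller M is more luminous → Star 2.
L ratio = 10^(0.4 |ΔM|) = 10^2.584 = 383.7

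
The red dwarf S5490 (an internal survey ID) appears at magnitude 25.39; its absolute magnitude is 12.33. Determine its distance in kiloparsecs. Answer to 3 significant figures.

μ = m − M = 13.060
m − M = 5 log₁₀ d − 5
log₁₀ d = (m − M)/5 + 1 = 3.6120
d = 10^3.6120 = 4093 pc
= 4.093 kpc

d ≈ 4.09 kpc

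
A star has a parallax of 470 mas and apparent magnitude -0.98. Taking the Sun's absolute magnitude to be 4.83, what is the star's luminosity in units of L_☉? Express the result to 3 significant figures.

d = 1/p = 1000/470 mas = 2.128 pc
M = m − 5 log₁₀ d + 5 = -0.98 − 5·0.3279 + 5 = 2.380
M − M_☉ = 2.380 − 4.83 = -2.450
L/L_☉ = 10^(−0.4 × -2.450) = 9.546

L/L_☉ ≈ 9.55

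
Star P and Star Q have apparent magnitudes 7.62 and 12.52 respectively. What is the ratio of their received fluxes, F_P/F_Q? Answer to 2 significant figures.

Magnitude difference = -4.90
Flux ratio = 10^(−0.4 Δm) = 10^(−0.4 × -4.90) = 10^1.960 = 91.20

F_P/F_Q ≈ 91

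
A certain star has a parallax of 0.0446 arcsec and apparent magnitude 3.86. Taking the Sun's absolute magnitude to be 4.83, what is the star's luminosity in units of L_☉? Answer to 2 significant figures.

L/L_☉ ≈ 12

d = 1/p = 1/0.0446″ = 22.42 pc
M = m − 5 log₁₀ d + 5 = 3.86 − 5·1.3507 + 5 = 2.107
M − M_☉ = 2.107 − 4.83 = -2.723
L/L_☉ = 10^(−0.4 × -2.723) = 12.28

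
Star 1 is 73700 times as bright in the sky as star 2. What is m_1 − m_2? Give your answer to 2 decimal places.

m_1 − m_2 ≈ -12.17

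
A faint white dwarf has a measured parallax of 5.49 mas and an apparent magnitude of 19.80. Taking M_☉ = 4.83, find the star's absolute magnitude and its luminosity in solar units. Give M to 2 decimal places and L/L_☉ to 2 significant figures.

M ≈ 13.50; L/L_☉ ≈ 3.4×10^-4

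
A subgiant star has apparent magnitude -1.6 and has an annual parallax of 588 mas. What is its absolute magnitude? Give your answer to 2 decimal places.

M ≈ 2.25

p = 588 mas = 0.588″ → d = 1/p = 1.701 pc
5 log₁₀(d/10 pc) = 5 log₁₀(1.701) − 5 = -3.847
M = m − 5 log₁₀(d/10) = -1.6 + 3.847 = 2.247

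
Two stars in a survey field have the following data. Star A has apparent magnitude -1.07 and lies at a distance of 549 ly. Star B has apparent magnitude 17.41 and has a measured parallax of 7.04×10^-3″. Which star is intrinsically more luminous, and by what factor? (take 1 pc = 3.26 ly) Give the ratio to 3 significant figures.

Star A is more luminous, by a factor of 3.47×10^7.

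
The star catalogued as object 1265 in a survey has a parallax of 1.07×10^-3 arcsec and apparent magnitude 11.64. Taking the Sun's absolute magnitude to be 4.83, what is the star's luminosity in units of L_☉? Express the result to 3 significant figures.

L/L_☉ ≈ 16.5

d = 1/p = 1/1.07×10^-3″ = 934.6 pc
M = m − 5 log₁₀ d + 5 = 11.64 − 5·2.9706 + 5 = 1.787
M − M_☉ = 1.787 − 4.83 = -3.043
L/L_☉ = 10^(−0.4 × -3.043) = 16.49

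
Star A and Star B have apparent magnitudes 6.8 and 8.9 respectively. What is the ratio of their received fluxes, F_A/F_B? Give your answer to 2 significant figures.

F_A/F_B ≈ 6.9

Magnitude difference = -2.1
Flux ratio = 10^(−0.4 Δm) = 10^(−0.4 × -2.1) = 10^0.840 = 6.918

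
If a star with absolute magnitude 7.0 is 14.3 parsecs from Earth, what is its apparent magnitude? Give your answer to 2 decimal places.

m ≈ 7.78

m = M + 5 log₁₀ d − 5 = 7.0 + 5·1.1553 − 5 = 7.777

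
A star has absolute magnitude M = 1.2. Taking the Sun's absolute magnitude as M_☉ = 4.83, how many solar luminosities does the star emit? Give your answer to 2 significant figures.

M − M_☉ = 1.2 − 4.83 = -3.630
L/L_☉ = 10^(−0.4 (M − M_☉)) = 10^1.452 = 28.31

L/L_☉ ≈ 28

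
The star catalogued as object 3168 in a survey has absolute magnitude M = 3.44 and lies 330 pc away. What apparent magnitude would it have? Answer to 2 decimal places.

m = M + 5 log₁₀ d − 5 = 3.44 + 5·2.5185 − 5 = 11.033

m ≈ 11.03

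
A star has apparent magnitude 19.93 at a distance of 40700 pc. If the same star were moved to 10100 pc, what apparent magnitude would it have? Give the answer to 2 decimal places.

m ≈ 16.90

Flux ∝ 1/d², so Δm = 5 log₁₀(d₂/d₁) = 5 log₁₀(10100/40700) = -3.026
m₂ = m₁ + Δm = 19.93 + (-3.026) = 16.904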